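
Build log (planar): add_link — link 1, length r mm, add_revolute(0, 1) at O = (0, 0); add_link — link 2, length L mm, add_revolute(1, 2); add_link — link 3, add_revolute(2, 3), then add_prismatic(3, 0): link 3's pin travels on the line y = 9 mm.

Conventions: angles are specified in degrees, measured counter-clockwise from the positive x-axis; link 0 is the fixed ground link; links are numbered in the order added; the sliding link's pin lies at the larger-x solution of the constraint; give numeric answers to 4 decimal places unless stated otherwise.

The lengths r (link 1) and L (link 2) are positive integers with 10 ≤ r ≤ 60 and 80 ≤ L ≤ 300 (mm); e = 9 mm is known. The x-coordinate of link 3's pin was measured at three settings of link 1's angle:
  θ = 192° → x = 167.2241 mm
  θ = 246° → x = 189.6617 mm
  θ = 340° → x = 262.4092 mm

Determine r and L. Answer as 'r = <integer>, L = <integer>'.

constraint per measurement: (x − r cos θ)² + (r sin θ − e)² = L²
subtracting the θ₁ and θ₂ equations cancels the r² and L² terms:
r = (x₁² − x₂²) / (2[(x₁cos θ₁ + e sin θ₁) − (x₂cos θ₂ + e sin θ₂)]) = 49.9999 → r = 50
L² = (x₁ − r cos θ₁)² + (r sin θ₁ − e)² = 47089.0054 → L = 217.0000 → L = 217
check at θ₃=340°: x = 262.4092 (printed 262.4092) ✓

r = 50, L = 217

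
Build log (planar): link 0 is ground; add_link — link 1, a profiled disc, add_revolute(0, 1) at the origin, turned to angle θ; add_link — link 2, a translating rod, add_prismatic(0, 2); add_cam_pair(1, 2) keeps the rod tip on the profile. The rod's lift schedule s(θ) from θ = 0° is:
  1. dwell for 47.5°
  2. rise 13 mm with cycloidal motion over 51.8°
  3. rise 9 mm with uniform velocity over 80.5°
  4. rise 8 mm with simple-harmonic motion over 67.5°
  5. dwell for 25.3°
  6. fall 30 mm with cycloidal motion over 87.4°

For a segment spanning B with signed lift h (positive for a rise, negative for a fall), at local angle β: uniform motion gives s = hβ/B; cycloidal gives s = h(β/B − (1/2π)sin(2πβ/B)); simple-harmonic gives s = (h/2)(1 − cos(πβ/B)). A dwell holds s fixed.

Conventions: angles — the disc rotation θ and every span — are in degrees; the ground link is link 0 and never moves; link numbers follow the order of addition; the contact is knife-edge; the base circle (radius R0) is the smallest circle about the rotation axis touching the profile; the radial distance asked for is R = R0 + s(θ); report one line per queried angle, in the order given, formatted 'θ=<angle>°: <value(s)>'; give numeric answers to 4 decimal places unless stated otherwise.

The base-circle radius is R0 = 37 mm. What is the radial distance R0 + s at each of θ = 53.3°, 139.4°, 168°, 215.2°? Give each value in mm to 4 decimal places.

seg 1 [0°–47.5°] dwell: s stays 0.0000
seg 2 [47.5°–99.3°] cycloidal, h=13: θ=53.3° here. β=5.8, B=51.8. 13·(0.1120 − sin(2π·0.1120)/(2π)) = 0.1171 → s = 0.1171
seg 2 [47.5°–99.3°] cycloidal, h=13: full span → s += 13 → s = 13.0000
seg 3 [99.3°–179.8°] uniform, h=9: θ=139.4° here. β=40.1, B=80.5. 9·40.1/80.5 = 4.4832 → s = 17.4832
seg 3 [99.3°–179.8°] uniform, h=9: θ=168° here. β=68.7, B=80.5. 9·68.7/80.5 = 7.6807 → s = 20.6807
seg 3 [99.3°–179.8°] uniform, h=9: full span → s += 9 → s = 22.0000
seg 4 [179.8°–247.3°] simple-harmonic, h=8: θ=215.2° here. β=35.4, B=67.5. 8/2·(1 − cos(π·0.5244)) = 4.3069 → s = 26.3069
θ=53.3°: R = R0 + s = 37 + 0.1171 = 37.1171
θ=139.4°: R = R0 + s = 37 + 17.4832 = 54.4832
θ=168°: R = R0 + s = 37 + 20.6807 = 57.6807
θ=215.2°: R = R0 + s = 37 + 26.3069 = 63.3069

θ=53.3°: 37.1171
θ=139.4°: 54.4832
θ=168°: 57.6807
θ=215.2°: 63.3069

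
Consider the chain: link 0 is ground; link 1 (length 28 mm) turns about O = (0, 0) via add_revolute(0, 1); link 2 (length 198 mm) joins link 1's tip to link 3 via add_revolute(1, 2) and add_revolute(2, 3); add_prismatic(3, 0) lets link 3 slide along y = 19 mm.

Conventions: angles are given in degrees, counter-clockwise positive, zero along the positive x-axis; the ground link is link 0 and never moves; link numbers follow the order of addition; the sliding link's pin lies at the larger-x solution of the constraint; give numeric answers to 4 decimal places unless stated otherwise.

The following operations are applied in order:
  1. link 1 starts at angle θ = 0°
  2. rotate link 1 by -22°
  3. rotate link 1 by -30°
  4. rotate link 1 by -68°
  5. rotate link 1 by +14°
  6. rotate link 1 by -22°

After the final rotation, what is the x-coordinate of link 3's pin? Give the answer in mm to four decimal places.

geometry: r = 28 mm, L = 198 mm, e = 19 mm; θ starts at 0°
rotate link 1 by -22°: θ ← 0° -22° = -22°
rotate link 1 by -30°: θ ← -22° -30° = -52°
rotate link 1 by -68°: θ ← -52° -68° = -120°
rotate link 1 by +14°: θ ← -120° +14° = -106°
rotate link 1 by -22°: θ ← -106° -22° = -128°
crank pin P = (r cos θ, r sin θ) = (-17.238521, -22.064301)
h = r sin θ − e = -22.064301 − 19 = -41.064301
x = r cos θ + √(L² − h²) = -17.238521 + 193.694923 = 176.456402

176.4564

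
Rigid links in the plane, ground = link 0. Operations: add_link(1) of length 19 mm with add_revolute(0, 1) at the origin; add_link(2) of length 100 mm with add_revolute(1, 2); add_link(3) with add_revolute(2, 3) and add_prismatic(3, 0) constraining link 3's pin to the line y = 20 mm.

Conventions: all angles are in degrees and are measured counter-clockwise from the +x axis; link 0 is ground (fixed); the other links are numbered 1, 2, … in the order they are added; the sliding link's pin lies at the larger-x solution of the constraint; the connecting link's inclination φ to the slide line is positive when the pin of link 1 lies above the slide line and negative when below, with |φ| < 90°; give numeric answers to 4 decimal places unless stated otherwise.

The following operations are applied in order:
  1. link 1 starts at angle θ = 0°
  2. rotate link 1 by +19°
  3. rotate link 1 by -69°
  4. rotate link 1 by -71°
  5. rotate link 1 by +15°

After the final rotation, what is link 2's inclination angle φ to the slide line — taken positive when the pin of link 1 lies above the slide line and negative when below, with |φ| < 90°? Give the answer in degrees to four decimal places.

geometry: r = 19 mm, L = 100 mm, e = 20 mm; θ starts at 0°
rotate link 1 by +19°: θ ← 0° +19° = 19°
rotate link 1 by -69°: θ ← 19° -69° = -50°
rotate link 1 by -71°: θ ← -50° -71° = -121°
rotate link 1 by +15°: θ ← -121° +15° = -106°
h = r sin θ − e = -18.263972 − 20 = -38.263972
sin φ = h / L = -38.263972 / 100 = -0.38263972
φ = arcsin(-0.38263972) = -22.497289°

-22.4973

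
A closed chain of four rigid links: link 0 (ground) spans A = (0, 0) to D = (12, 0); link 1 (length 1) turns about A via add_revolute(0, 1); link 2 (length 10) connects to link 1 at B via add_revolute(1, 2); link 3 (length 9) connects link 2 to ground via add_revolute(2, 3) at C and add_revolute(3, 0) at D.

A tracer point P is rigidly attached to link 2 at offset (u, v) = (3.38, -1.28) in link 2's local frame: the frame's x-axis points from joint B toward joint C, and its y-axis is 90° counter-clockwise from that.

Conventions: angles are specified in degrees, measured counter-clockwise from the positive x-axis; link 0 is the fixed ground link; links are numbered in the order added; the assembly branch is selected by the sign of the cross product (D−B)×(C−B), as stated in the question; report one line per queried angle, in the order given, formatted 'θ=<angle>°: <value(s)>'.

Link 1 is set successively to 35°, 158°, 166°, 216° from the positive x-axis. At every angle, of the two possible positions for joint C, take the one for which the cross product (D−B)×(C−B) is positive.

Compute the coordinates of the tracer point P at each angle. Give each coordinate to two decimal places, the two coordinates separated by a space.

A=(0,0), D=(12.00,0)
θ=35°: B = A + 1.00·(cos35°, sin35°) = (0.8192, 0.5736)
θ=35°: |BD| = 11.1956
θ=35°: circle(B,10.00) ∩ circle(D,9.00): a=6.4463, h=7.6449
θ=35°:   candidates: C₊=(7.6487,7.8782) cross=85.589; C₋=(6.8653,-7.3916) cross=-85.589
θ=35°:   branch + wants cross > 0 → take C=(7.6487,7.8782) (cross=85.589)
θ=35°: ex = (C−B)/|BC| = (0.6830,0.7305); ey = (-0.7305,0.6830)
θ=35°: P = B + 3.38·ex + -1.28·ey = (4.0625,2.1684)
θ=158°: B = A + 1.00·(cos158°, sin158°) = (-0.9272, 0.3746)
θ=158°: |BD| = 12.9326
θ=158°: circle(B,10.00) ∩ circle(D,9.00): a=7.2009, h=6.9388
θ=158°:   candidates: C₊=(6.4717,7.1019) cross=89.737; C₋=(6.0697,-6.7699) cross=-89.737
θ=158°:   branch + wants cross > 0 → take C=(6.4717,7.1019) (cross=89.737)
θ=158°: ex = (C−B)/|BC| = (0.7399,0.6727); ey = (-0.6727,0.7399)
θ=158°: P = B + 3.38·ex + -1.28·ey = (2.4347,1.7014)
θ=166°: B = A + 1.00·(cos166°, sin166°) = (-0.9703, 0.2419)
θ=166°: |BD| = 12.9726
θ=166°: circle(B,10.00) ∩ circle(D,9.00): a=7.2186, h=6.9204
θ=166°:   candidates: C₊=(6.3761,7.0265) cross=89.775; C₋=(6.1180,-6.8119) cross=-89.775
θ=166°:   branch + wants cross > 0 → take C=(6.3761,7.0265) (cross=89.775)
θ=166°: ex = (C−B)/|BC| = (0.7346,0.6785); ey = (-0.6785,0.7346)
θ=166°: P = B + 3.38·ex + -1.28·ey = (2.3812,1.5948)
θ=216°: B = A + 1.00·(cos216°, sin216°) = (-0.8090, -0.5878)
θ=216°: |BD| = 12.8225
θ=216°: circle(B,10.00) ∩ circle(D,9.00): a=7.1521, h=6.9891
θ=216°:   candidates: C₊=(6.0152,6.7218) cross=89.617; C₋=(6.6560,-7.2416) cross=-89.617
θ=216°:   branch + wants cross > 0 → take C=(6.0152,6.7218) (cross=89.617)
θ=216°: ex = (C−B)/|BC| = (0.6824,0.7310); ey = (-0.7310,0.6824)
θ=216°: P = B + 3.38·ex + -1.28·ey = (2.4332,1.0093)

θ=35°: 4.06 2.17
θ=158°: 2.43 1.70
θ=166°: 2.38 1.59
θ=216°: 2.43 1.01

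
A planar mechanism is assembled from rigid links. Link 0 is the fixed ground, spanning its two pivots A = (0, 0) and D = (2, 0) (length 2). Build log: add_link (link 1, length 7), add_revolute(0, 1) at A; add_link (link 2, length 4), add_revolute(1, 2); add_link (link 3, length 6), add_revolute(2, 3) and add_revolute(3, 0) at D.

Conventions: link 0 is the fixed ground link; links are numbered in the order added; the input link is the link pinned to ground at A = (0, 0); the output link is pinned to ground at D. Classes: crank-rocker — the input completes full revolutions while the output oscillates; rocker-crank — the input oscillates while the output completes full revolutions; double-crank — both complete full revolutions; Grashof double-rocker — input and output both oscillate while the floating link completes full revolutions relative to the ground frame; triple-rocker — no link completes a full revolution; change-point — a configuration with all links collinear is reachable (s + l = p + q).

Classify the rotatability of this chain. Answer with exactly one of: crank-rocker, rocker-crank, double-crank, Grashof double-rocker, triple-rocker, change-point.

lengths: ground=2, input=7, coupler=4, output=6
sorted: s=2 (shortest), l=7 (longest), p+q=10
s + l = 9 vs p + q = 10
s + l < p + q (Grashof) with shortest = ground link → double-crank

double-crank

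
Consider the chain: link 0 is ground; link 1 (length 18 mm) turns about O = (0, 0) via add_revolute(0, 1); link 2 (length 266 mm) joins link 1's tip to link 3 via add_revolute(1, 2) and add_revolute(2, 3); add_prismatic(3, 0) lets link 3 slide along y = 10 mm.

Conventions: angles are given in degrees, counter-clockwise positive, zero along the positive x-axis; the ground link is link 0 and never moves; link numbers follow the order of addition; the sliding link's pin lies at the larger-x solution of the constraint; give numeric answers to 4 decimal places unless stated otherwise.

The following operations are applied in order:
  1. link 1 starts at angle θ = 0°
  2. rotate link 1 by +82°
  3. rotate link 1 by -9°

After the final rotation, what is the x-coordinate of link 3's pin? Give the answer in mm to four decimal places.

geometry: r = 18 mm, L = 266 mm, e = 10 mm; θ starts at 0°
rotate link 1 by +82°: θ ← 0° +82° = 82°
rotate link 1 by -9°: θ ← 82° -9° = 73°
crank pin P = (r cos θ, r sin θ) = (5.262691, 17.213486)
h = r sin θ − e = 17.213486 − 10 = 7.213486
x = r cos θ + √(L² − h²) = 5.262691 + 265.902173 = 271.164864

271.1649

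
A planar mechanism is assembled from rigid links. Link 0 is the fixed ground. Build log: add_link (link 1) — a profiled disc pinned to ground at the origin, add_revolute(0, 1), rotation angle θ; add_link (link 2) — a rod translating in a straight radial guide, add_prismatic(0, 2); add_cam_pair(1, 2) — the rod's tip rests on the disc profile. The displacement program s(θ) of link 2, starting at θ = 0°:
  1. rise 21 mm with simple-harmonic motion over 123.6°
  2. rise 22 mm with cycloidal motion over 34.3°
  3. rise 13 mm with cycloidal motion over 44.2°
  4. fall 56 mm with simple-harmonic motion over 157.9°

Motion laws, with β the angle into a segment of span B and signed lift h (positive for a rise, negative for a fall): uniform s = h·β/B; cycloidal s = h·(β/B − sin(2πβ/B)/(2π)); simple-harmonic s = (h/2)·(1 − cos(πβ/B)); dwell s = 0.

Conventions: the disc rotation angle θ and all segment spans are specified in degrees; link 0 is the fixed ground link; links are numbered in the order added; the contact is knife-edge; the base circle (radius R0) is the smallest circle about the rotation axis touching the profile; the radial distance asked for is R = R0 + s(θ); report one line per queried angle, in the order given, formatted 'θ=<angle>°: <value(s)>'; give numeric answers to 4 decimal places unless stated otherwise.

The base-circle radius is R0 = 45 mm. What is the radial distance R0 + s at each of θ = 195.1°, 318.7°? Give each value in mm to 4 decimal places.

seg 1 [0°–123.6°] simple-harmonic, h=21: full span → s += 21 → s = 21.0000
seg 2 [123.6°–157.9°] cycloidal, h=22: full span → s += 22 → s = 43.0000
seg 3 [157.9°–202.1°] cycloidal, h=13: θ=195.1° here. β=37.2, B=44.2. 13·(0.8416 − sin(2π·0.8416)/(2π)) = 12.6767 → s = 55.6767
seg 3 [157.9°–202.1°] cycloidal, h=13: full span → s += 13 → s = 56.0000
seg 4 [202.1°–360°] simple-harmonic, h=-56: θ=318.7° here. β=116.6, B=157.9. -56/2·(1 − cos(π·0.7384)) = -47.0672 → s = 8.9328
θ=195.1°: R = R0 + s = 45 + 55.6767 = 100.6767
θ=318.7°: R = R0 + s = 45 + 8.9328 = 53.9328

θ=195.1°: 100.6767
θ=318.7°: 53.9328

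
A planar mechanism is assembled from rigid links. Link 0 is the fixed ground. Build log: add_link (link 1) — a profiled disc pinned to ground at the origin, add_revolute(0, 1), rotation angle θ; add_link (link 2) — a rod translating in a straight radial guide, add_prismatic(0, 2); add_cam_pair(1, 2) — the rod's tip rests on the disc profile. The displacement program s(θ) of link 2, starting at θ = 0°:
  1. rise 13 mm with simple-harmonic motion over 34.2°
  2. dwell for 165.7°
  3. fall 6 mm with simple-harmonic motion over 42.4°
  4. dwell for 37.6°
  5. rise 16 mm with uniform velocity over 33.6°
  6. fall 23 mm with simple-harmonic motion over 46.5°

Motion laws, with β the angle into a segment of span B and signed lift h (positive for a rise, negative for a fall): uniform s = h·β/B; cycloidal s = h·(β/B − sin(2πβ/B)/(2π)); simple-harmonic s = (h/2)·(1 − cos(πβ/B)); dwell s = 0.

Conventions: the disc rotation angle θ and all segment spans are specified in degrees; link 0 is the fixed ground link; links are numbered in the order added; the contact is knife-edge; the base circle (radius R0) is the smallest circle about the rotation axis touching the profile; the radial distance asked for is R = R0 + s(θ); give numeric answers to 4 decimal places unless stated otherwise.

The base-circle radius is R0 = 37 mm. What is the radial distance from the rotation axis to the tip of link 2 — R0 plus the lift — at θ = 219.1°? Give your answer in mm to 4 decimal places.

seg 1 [0°–34.2°] simple-harmonic, h=13: full span → s += 13 → s = 13.0000
seg 2 [34.2°–199.9°] dwell: s stays 13.0000
seg 3 [199.9°–242.3°] simple-harmonic, h=-6: θ=219.1° here. β=19.2, B=42.4. -6/2·(1 − cos(π·0.4528)) = -2.5571 → s = 10.4429
R = R0 + s = 37 + 10.4429 = 47.4429

47.4429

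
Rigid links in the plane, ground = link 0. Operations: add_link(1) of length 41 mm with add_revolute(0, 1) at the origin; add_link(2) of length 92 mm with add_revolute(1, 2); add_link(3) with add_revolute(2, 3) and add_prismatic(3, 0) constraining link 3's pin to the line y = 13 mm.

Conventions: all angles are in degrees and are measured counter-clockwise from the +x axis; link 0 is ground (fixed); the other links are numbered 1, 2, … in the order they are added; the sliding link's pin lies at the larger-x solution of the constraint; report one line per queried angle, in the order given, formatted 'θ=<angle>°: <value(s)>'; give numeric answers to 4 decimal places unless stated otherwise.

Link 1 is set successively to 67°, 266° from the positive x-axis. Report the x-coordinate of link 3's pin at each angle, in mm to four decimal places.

geometry: r = 41 mm, L = 92 mm, e = 13 mm
θ=67°: crank pin P = (r cos θ, r sin θ) = (16.019976, 37.740699)
θ=67°: h = r sin θ − e = 37.740699 − 13 = 24.740699
θ=67°: x = r cos θ + √(L² − h²) = 16.019976 + 88.610935 = 104.630911
θ=266°: crank pin P = (r cos θ, r sin θ) = (-2.860015, -40.900126)
θ=266°: h = r sin θ − e = -40.900126 − 13 = -53.900126
θ=266°: x = r cos θ + √(L² − h²) = -2.860015 + 74.557202 = 71.697187

θ=67°: 104.6309
θ=266°: 71.6972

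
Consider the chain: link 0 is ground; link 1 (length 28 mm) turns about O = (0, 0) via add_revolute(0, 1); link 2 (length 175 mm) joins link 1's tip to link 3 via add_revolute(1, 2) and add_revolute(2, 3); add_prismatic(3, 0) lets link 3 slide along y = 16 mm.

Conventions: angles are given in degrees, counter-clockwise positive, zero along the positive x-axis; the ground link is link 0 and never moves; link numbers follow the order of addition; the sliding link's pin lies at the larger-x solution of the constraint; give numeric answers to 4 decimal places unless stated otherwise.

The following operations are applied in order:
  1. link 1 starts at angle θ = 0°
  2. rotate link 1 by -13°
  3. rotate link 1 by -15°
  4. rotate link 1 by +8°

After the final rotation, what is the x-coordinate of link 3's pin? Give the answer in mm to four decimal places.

geometry: r = 28 mm, L = 175 mm, e = 16 mm; θ starts at 0°
rotate link 1 by -13°: θ ← 0° -13° = -13°
rotate link 1 by -15°: θ ← -13° -15° = -28°
rotate link 1 by +8°: θ ← -28° +8° = -20°
crank pin P = (r cos θ, r sin θ) = (26.311393, -9.576564)
h = r sin θ − e = -9.576564 − 16 = -25.576564
x = r cos θ + √(L² − h²) = 26.311393 + 173.120881 = 199.432274

199.4323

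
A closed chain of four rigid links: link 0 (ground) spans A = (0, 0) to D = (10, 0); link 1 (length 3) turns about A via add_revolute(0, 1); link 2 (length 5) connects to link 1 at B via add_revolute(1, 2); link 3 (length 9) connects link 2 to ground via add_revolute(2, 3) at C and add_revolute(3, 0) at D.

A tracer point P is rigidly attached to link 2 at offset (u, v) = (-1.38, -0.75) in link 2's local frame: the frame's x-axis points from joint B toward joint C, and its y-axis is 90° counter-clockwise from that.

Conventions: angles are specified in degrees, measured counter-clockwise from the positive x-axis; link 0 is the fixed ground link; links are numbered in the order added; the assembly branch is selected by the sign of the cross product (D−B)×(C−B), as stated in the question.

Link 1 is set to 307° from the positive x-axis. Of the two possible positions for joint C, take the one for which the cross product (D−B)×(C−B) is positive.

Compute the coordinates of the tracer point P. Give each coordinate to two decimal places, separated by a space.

A=(0,0), D=(10.00,0)
B = A + 3.00·(cos307°, sin307°) = (1.8054, -2.3959)
|BD| = 8.5376
circle(B,5.00) ∩ circle(D,9.00): a=0.9892, h=4.9012
  candidates: C₊=(1.3795,2.5859) cross=41.844; C₋=(4.1303,-6.8225) cross=-41.844
  branch + wants cross > 0 → take C=(1.3795,2.5859) (cross=41.844)
ex = (C−B)/|BC| = (-0.0852,0.9964); ey = (-0.9964,-0.0852)
P = B + -1.38·ex + -0.75·ey = (2.6703,-3.7070)

2.67 -3.71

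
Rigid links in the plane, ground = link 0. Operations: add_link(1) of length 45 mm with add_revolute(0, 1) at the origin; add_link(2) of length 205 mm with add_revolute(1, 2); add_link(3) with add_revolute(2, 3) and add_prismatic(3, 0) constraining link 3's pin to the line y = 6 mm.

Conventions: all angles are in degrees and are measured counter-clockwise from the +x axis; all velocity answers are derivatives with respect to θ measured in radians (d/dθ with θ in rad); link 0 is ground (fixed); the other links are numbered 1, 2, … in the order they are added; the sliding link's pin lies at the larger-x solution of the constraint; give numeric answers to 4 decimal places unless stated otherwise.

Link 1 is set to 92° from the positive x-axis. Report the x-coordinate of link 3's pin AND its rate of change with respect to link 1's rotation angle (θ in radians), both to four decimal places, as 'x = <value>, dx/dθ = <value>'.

geometry: r = 45 mm, L = 205 mm, e = 6 mm
crank pin P = (r cos θ, r sin θ) = (-1.570477, 44.972587)
h = r sin θ − e = 44.972587 − 6 = 38.972587
x = r cos θ + √(L² − h²) = -1.570477 + 201.261366 = 199.690889
dx/dθ = −r sin θ − h·r cos θ/√(L² − h²) (θ in radians; h = 38.972587) = -44.668477

x = 199.6909, dx/dθ = -44.6685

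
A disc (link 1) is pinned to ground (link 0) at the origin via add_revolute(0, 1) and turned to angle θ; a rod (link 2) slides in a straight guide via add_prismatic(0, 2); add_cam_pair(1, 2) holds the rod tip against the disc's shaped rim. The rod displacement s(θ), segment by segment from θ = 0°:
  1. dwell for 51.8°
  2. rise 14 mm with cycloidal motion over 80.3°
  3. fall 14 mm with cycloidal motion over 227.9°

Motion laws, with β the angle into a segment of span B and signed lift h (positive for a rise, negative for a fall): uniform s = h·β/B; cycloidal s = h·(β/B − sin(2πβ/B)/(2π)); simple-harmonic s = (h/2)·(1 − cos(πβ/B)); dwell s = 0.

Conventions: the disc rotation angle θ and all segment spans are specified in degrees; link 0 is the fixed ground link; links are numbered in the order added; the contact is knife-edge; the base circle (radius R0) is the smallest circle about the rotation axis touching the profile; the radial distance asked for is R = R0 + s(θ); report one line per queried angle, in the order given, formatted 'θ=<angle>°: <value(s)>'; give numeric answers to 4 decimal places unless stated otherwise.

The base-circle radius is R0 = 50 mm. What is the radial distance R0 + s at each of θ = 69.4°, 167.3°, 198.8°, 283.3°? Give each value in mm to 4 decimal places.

segment 1 (0° to 51.8°, dwell): s unchanged at 0.0000
θ = 69.4° falls in segment 2 (51.8° to 132.1°, cycloidal, h = 14): β = 69.4 − 51.8 = 17.6°, B = 80.3°; Δs = 14·(0.2192 − sin(2π·0.2192)/(2π)) = 0.8820; s = 0.0000 + 0.8820 = 0.8820
segment 2 (51.8° to 132.1°, cycloidal, h = 14) is passed completely: s = 0.0000 + (14) = 14.0000
θ = 167.3° falls in segment 3 (132.1° to 360°, cycloidal, h = -14): β = 167.3 − 132.1 = 35.2°, B = 227.9°; Δs = -14·(0.1545 − sin(2π·0.1545)/(2π)) = -0.3238; s = 14.0000 − 0.3238 = 13.6762
θ = 198.8° falls in segment 3 (132.1° to 360°, cycloidal, h = -14): β = 198.8 − 132.1 = 66.7°, B = 227.9°; Δs = -14·(0.2927 − sin(2π·0.2927)/(2π)) = -1.9489; s = 14.0000 − 1.9489 = 12.0511
θ = 283.3° falls in segment 3 (132.1° to 360°, cycloidal, h = -14): β = 283.3 − 132.1 = 151.2°, B = 227.9°; Δs = -14·(0.6634 − sin(2π·0.6634)/(2π)) = -11.1950; s = 14.0000 − 11.1950 = 2.8050
θ=69.4°: R = R0 + s = 50 + 0.8820 = 50.8820
θ=167.3°: R = R0 + s = 50 + 13.6762 = 63.6762
θ=198.8°: R = R0 + s = 50 + 12.0511 = 62.0511
θ=283.3°: R = R0 + s = 50 + 2.8050 = 52.8050

θ=69.4°: 50.8820
θ=167.3°: 63.6762
θ=198.8°: 62.0511
θ=283.3°: 52.8050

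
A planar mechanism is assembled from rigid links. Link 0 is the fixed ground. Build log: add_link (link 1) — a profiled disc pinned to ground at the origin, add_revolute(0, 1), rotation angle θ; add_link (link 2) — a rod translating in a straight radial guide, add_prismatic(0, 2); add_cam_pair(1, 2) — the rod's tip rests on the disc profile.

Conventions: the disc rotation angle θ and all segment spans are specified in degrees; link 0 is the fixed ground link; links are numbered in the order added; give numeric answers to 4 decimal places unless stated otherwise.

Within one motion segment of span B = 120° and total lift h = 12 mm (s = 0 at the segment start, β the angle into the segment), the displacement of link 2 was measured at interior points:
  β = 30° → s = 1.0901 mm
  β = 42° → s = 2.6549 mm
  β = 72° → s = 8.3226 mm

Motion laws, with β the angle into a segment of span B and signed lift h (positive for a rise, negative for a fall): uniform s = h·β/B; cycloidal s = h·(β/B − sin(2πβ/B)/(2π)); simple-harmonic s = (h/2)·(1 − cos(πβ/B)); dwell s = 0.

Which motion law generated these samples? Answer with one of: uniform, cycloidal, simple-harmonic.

candidates at β/B = r: uniform s = h·r (linear in β); cycloidal s = h·(r − sin(2πr)/(2π)); simple-harmonic s = (h/2)(1 − cos(πr))
β=30°: printed 1.0901 | uniform 3.0000, cycloidal 1.0901, simple-harmonic 1.7574
β=42°: printed 2.6549 | uniform 4.2000, cycloidal 2.6549, simple-harmonic 3.2761
β=72°: printed 8.3226 | uniform 7.2000, cycloidal 8.3226, simple-harmonic 7.8541
only one law matches every sample → cycloidal

cycloidal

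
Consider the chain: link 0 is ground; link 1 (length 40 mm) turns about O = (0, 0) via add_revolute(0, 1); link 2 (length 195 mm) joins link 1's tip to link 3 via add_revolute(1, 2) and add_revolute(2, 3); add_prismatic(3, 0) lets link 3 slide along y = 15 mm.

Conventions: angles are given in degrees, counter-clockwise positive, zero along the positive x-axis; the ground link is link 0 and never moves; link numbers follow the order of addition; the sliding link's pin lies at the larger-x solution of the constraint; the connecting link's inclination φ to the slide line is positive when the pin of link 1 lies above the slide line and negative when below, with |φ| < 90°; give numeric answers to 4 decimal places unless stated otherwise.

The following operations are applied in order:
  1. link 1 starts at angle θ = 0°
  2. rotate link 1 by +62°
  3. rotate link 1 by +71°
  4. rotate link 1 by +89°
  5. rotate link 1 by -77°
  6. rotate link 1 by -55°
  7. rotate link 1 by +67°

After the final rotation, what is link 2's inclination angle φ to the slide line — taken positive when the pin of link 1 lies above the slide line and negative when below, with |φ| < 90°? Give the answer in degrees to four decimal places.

geometry: r = 40 mm, L = 195 mm, e = 15 mm; θ starts at 0°
rotate link 1 by +62°: θ ← 0° +62° = 62°
rotate link 1 by +71°: θ ← 62° +71° = 133°
rotate link 1 by +89°: θ ← 133° +89° = 222°
rotate link 1 by -77°: θ ← 222° -77° = 145°
rotate link 1 by -55°: θ ← 145° -55° = 90°
rotate link 1 by +67°: θ ← 90° +67° = 157°
h = r sin θ − e = 15.629245 − 15 = 0.629245
sin φ = h / L = 0.629245 / 195 = 0.00322690
φ = arcsin(0.00322690) = 0.184888°

0.1849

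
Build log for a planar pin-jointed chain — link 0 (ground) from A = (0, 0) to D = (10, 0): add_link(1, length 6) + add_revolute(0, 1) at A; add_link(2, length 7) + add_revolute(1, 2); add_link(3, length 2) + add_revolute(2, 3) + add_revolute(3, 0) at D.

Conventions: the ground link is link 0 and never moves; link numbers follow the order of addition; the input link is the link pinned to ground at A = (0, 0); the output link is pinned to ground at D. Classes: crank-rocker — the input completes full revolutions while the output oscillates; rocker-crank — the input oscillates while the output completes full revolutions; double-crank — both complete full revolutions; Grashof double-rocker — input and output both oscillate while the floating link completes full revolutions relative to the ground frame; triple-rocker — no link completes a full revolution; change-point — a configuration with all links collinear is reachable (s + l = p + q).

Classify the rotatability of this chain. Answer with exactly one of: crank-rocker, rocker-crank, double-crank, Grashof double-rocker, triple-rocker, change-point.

lengths: ground=10, input=6, coupler=7, output=2
sorted: s=2 (shortest), l=10 (longest), p+q=13
s + l = 12 vs p + q = 13
s + l < p + q (Grashof) with shortest = output link → rocker-crank

rocker-crank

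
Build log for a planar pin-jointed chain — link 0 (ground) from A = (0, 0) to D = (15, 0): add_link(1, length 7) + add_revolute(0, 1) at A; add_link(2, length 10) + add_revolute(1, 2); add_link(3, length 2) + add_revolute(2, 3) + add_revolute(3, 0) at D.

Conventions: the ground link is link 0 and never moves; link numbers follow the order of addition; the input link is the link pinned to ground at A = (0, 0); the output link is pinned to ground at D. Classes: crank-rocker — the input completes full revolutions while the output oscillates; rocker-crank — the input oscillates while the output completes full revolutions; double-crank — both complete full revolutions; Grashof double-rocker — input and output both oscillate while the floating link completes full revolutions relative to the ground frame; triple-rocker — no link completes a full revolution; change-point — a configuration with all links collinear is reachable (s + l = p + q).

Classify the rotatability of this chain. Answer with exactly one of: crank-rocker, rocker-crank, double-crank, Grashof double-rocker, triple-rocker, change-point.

lengths: ground=15, input=7, coupler=10, output=2
sorted: s=2 (shortest), l=15 (longest), p+q=17
s + l = 17 vs p + q = 17
s + l = p + q → change-point (collinear configuration reachable)

change-point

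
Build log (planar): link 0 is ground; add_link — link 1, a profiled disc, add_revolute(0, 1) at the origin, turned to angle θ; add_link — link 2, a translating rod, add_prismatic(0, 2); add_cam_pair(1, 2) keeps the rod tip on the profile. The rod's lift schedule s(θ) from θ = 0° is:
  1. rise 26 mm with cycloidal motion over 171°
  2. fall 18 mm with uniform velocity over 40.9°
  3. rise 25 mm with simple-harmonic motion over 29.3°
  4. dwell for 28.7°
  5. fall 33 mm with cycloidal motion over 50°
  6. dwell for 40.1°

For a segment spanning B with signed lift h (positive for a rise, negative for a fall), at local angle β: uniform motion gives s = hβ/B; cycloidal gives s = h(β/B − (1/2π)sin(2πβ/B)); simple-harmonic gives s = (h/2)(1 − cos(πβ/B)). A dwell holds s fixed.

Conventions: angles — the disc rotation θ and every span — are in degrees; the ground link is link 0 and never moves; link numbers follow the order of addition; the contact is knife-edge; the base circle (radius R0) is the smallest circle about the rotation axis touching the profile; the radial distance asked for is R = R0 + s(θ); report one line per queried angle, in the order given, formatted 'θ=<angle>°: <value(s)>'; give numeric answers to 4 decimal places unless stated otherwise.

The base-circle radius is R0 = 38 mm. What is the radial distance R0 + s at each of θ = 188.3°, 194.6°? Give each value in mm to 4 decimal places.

seg 1 [0°–171°] cycloidal, h=26: full span → s += 26 → s = 26.0000
seg 2 [171°–211.9°] uniform, h=-18: θ=188.3° here. β=17.3, B=40.9. -18·17.3/40.9 = -7.6137 → s = 18.3863
seg 2 [171°–211.9°] uniform, h=-18: θ=194.6° here. β=23.6, B=40.9. -18·23.6/40.9 = -10.3863 → s = 15.6137
θ=188.3°: R = R0 + s = 38 + 18.3863 = 56.3863
θ=194.6°: R = R0 + s = 38 + 15.6137 = 53.6137

θ=188.3°: 56.3863
θ=194.6°: 53.6137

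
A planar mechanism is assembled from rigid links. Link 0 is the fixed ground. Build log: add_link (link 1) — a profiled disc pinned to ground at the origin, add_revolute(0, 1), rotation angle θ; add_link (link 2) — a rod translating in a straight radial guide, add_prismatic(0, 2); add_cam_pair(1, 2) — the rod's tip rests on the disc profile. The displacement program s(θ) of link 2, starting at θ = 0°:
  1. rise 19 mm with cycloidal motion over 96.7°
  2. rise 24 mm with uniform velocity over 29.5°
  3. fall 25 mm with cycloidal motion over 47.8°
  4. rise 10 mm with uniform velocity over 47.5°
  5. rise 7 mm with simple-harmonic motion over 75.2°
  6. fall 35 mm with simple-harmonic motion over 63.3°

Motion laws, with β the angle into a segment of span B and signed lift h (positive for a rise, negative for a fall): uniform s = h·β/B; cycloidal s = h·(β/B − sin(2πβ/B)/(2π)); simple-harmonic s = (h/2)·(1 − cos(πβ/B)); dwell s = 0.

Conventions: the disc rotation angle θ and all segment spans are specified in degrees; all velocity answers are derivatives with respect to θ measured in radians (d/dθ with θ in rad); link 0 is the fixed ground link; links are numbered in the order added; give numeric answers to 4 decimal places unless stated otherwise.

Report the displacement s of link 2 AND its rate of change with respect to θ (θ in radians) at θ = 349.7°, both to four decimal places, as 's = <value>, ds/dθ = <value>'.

seg 1 [0°–96.7°] cycloidal, h=19: full span → s += 19 → s = 19.0000
seg 2 [96.7°–126.2°] uniform, h=24: full span → s += 24 → s = 43.0000
seg 3 [126.2°–174°] cycloidal, h=-25: full span → s += -25 → s = 18.0000
seg 4 [174°–221.5°] uniform, h=10: full span → s += 10 → s = 28.0000
seg 5 [221.5°–296.7°] simple-harmonic, h=7: full span → s += 7 → s = 35.0000
seg 6 [296.7°–360°] simple-harmonic, h=-35: θ=349.7° here. β=53, B=63.3. -35/2·(1 − cos(π·0.8373)) = -32.7628 → s = 2.2372
velocity in seg [296.7°–360°] (simple-harmonic), θ in radians: β = 53° = 0.9250 rad, B = 63.3° = 1.1048 rad; ds/dθ = (πh/(2B)) sin(πβ/B) = (π·(-35)/(2·1.1048)) sin(π·0.8373) = -24.344899 mm/rad

s = 2.2372, ds/dθ = -24.3449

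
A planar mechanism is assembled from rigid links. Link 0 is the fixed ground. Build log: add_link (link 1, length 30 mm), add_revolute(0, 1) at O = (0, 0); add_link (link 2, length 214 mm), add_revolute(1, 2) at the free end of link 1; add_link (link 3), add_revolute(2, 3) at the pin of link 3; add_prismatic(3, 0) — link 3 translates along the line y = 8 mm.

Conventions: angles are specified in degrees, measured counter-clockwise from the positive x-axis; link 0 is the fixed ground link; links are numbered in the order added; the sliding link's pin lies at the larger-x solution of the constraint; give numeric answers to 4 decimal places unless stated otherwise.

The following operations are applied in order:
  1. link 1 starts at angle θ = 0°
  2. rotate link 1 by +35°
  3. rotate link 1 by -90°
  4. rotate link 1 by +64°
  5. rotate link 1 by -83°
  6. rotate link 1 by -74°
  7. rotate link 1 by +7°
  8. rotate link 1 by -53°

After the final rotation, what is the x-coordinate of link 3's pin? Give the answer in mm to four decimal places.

geometry: r = 30 mm, L = 214 mm, e = 8 mm; θ starts at 0°
rotate link 1 by +35°: θ ← 0° +35° = 35°
rotate link 1 by -90°: θ ← 35° -90° = -55°
rotate link 1 by +64°: θ ← -55° +64° = 9°
rotate link 1 by -83°: θ ← 9° -83° = -74°
rotate link 1 by -74°: θ ← -74° -74° = -148°
rotate link 1 by +7°: θ ← -148° +7° = -141°
rotate link 1 by -53°: θ ← -141° -53° = -194°
crank pin P = (r cos θ, r sin θ) = (-29.108872, 7.257657)
h = r sin θ − e = 7.257657 − 8 = -0.742343
x = r cos θ + √(L² − h²) = -29.108872 + 213.998712 = 184.889841

184.8898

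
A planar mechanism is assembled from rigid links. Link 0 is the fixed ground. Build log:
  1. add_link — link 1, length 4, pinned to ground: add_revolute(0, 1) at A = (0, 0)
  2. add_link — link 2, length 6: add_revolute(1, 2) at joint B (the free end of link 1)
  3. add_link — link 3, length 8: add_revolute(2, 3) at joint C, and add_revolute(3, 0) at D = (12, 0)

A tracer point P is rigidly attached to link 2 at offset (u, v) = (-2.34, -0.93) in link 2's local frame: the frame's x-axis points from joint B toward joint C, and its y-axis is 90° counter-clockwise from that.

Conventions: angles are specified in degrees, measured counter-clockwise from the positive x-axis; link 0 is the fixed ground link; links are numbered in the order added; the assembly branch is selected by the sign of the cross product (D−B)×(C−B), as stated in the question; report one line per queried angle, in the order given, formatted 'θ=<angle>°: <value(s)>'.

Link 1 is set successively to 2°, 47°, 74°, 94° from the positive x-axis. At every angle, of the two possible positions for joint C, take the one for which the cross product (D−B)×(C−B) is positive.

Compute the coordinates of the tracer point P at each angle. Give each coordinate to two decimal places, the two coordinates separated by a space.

A=(0,0), D=(12.00,0)
θ=2°: B = A + 4.00·(cos2°, sin2°) = (3.9976, 0.1396)
θ=2°: |BD| = 8.0037
θ=2°: circle(B,6.00) ∩ circle(D,8.00): a=2.2526, h=5.5611
θ=2°:   candidates: C₊=(6.3468,5.6605) cross=44.509; C₋=(6.1529,-5.4599) cross=-44.509
θ=2°:   branch + wants cross > 0 → take C=(6.3468,5.6605) (cross=44.509)
θ=2°: ex = (C−B)/|BC| = (0.3915,0.9202); ey = (-0.9202,0.3915)
θ=2°: P = B + -2.34·ex + -0.93·ey = (3.9371,-2.3777)
θ=47°: B = A + 4.00·(cos47°, sin47°) = (2.7280, 2.9254)
θ=47°: |BD| = 9.7226
θ=47°: circle(B,6.00) ∩ circle(D,8.00): a=3.4213, h=4.9289
θ=47°:   candidates: C₊=(7.4738,6.5965) cross=47.922; C₋=(4.5077,-2.8046) cross=-47.922
θ=47°:   branch + wants cross > 0 → take C=(7.4738,6.5965) (cross=47.922)
θ=47°: ex = (C−B)/|BC| = (0.7910,0.6118); ey = (-0.6118,0.7910)
θ=47°: P = B + -2.34·ex + -0.93·ey = (1.4461,0.7581)
θ=74°: B = A + 4.00·(cos74°, sin74°) = (1.1025, 3.8450)
θ=74°: |BD| = 11.5559
θ=74°: circle(B,6.00) ∩ circle(D,8.00): a=4.5664, h=3.8920
θ=74°:   candidates: C₊=(6.7038,5.9959) cross=44.975; C₋=(4.1138,-1.3446) cross=-44.975
θ=74°:   branch + wants cross > 0 → take C=(6.7038,5.9959) (cross=44.975)
θ=74°: ex = (C−B)/|BC| = (0.9335,0.3585); ey = (-0.3585,0.9335)
θ=74°: P = B + -2.34·ex + -0.93·ey = (-0.7486,2.1380)
θ=94°: B = A + 4.00·(cos94°, sin94°) = (-0.2790, 3.9903)
θ=94°: |BD| = 12.9111
θ=94°: circle(B,6.00) ∩ circle(D,8.00): a=5.3712, h=2.6740
θ=94°:   candidates: C₊=(5.6556,4.8733) cross=34.524; C₋=(4.0028,-0.2128) cross=-34.524
θ=94°:   branch + wants cross > 0 → take C=(5.6556,4.8733) (cross=34.524)
θ=94°: ex = (C−B)/|BC| = (0.9891,0.1472); ey = (-0.1472,0.9891)
θ=94°: P = B + -2.34·ex + -0.93·ey = (-2.4567,2.7260)

θ=2°: 3.94 -2.38
θ=47°: 1.45 0.76
θ=74°: -0.75 2.14
θ=94°: -2.46 2.73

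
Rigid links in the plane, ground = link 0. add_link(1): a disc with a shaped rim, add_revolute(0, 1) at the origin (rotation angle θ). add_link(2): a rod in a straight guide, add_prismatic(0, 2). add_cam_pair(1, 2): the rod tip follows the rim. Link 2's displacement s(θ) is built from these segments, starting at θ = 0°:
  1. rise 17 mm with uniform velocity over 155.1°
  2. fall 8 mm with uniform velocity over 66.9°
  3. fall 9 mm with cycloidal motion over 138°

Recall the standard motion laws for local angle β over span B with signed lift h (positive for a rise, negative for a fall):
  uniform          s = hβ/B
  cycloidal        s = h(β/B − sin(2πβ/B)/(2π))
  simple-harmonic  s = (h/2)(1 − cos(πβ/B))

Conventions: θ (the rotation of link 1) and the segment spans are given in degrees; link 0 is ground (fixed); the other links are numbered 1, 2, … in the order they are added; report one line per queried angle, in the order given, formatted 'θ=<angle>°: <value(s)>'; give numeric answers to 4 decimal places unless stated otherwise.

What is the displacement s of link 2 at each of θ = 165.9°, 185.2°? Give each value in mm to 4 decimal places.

segment 1 (0° to 155.1°, uniform, h = 17) is passed completely: s = 0.0000 + (17) = 17.0000
θ = 165.9° falls in segment 2 (155.1° to 222°, uniform, h = -8): β = 165.9 − 155.1 = 10.8°, B = 66.9°; Δs = -8·10.8/66.9 = -1.2915; s = 17.0000 − 1.2915 = 15.7085
θ = 185.2° falls in segment 2 (155.1° to 222°, uniform, h = -8): β = 185.2 − 155.1 = 30.1°, B = 66.9°; Δs = -8·30.1/66.9 = -3.5994; s = 17.0000 − 3.5994 = 13.4006

θ=165.9°: 15.7085
θ=185.2°: 13.4006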